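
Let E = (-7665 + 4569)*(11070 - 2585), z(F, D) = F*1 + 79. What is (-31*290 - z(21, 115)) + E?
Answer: -26278650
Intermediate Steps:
z(F, D) = 79 + F (z(F, D) = F + 79 = 79 + F)
E = -26269560 (E = -3096*8485 = -26269560)
(-31*290 - z(21, 115)) + E = (-31*290 - (79 + 21)) - 26269560 = (-8990 - 1*100) - 26269560 = (-8990 - 100) - 26269560 = -9090 - 26269560 = -26278650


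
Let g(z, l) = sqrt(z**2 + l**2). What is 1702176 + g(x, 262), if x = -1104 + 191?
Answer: 1702176 + sqrt(902213) ≈ 1.7031e+6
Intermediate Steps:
x = -913
g(z, l) = sqrt(l**2 + z**2)
1702176 + g(x, 262) = 1702176 + sqrt(262**2 + (-913)**2) = 1702176 + sqrt(68644 + 833569) = 1702176 + sqrt(902213)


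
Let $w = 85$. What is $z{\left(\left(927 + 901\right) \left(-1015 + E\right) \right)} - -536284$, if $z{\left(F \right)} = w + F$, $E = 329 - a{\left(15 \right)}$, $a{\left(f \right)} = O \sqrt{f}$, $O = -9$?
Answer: $-717639 + 16452 \sqrt{15} \approx -6.5392 \cdot 10^{5}$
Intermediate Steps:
$a{\left(f \right)} = - 9 \sqrt{f}$
$E = 329 + 9 \sqrt{15}$ ($E = 329 - - 9 \sqrt{15} = 329 + 9 \sqrt{15} \approx 363.86$)
$z{\left(F \right)} = 85 + F$
$z{\left(\left(927 + 901\right) \left(-1015 + E\right) \right)} - -536284 = \left(85 + \left(927 + 901\right) \left(-1015 + \left(329 + 9 \sqrt{15}\right)\right)\right) - -536284 = \left(85 + 1828 \left(-686 + 9 \sqrt{15}\right)\right) + 536284 = \left(85 - \left(1254008 - 16452 \sqrt{15}\right)\right) + 536284 = \left(-1253923 + 16452 \sqrt{15}\right) + 536284 = -717639 + 16452 \sqrt{15}$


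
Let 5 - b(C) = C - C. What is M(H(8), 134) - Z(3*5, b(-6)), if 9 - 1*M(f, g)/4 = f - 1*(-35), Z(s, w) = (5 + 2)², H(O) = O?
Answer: -185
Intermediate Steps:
b(C) = 5 (b(C) = 5 - (C - C) = 5 - 1*0 = 5 + 0 = 5)
Z(s, w) = 49 (Z(s, w) = 7² = 49)
M(f, g) = -104 - 4*f (M(f, g) = 36 - 4*(f - 1*(-35)) = 36 - 4*(f + 35) = 36 - 4*(35 + f) = 36 + (-140 - 4*f) = -104 - 4*f)
M(H(8), 134) - Z(3*5, b(-6)) = (-104 - 4*8) - 1*49 = (-104 - 32) - 49 = -136 - 49 = -185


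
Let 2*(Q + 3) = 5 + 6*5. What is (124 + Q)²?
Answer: 76729/4 ≈ 19182.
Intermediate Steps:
Q = 29/2 (Q = -3 + (5 + 6*5)/2 = -3 + (5 + 30)/2 = -3 + (½)*35 = -3 + 35/2 = 29/2 ≈ 14.500)
(124 + Q)² = (124 + 29/2)² = (277/2)² = 76729/4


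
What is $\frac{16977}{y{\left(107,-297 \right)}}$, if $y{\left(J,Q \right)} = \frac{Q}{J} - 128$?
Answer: $- \frac{1816539}{13993} \approx -129.82$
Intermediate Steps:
$y{\left(J,Q \right)} = -128 + \frac{Q}{J}$ ($y{\left(J,Q \right)} = \frac{Q}{J} - 128 = -128 + \frac{Q}{J}$)
$\frac{16977}{y{\left(107,-297 \right)}} = \frac{16977}{-128 - \frac{297}{107}} = \frac{16977}{- \frac{13993}{107}} = 16977 \left(- \frac{107}{13993}\right) = - \frac{1816539}{13993}$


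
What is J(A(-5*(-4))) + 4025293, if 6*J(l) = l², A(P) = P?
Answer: 12076079/3 ≈ 4.0254e+6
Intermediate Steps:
J(l) = l²/6
J(A(-5*(-4))) + 4025293 = (-5*(-4))²/6 + 4025293 = (⅙)*20² + 4025293 = (⅙)*400 + 4025293 = 200/3 + 4025293 = 12076079/3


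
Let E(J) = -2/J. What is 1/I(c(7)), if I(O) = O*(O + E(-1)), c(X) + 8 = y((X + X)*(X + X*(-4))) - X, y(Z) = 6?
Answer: 1/63 ≈ 0.015873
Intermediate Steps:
c(X) = -2 - X (c(X) = -8 + (6 - X) = -2 - X)
I(O) = O*(2 + O) (I(O) = O*(O - 2/(-1)) = O*(O - 2*(-1)) = O*(O + 2) = O*(2 + O))
1/I(c(7)) = 1/((-2 - 1*7)*(2 + (-2 - 1*7))) = 1/((-2 - 7)*(2 + (-2 - 7))) = 1/(-9*(2 - 9)) = 1/(-9*(-7)) = 1/63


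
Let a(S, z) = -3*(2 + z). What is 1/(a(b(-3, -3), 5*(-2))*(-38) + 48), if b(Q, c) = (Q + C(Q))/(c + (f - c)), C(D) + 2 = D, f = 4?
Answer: -1/864 ≈ -0.0011574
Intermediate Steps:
C(D) = -2 + D
b(Q, c) = -½ + Q/2 (b(Q, c) = (Q + (-2 + Q))/(c + (4 - c)) = (-2 + 2*Q)/4 = (-2 + 2*Q)*(¼) = -½ + Q/2)
a(S, z) = -6 - 3*z
1/(a(b(-3, -3), 5*(-2))*(-38) + 48) = 1/((-6 - 15*(-2))*(-38) + 48) = 1/((-6 - 3*(-10))*(-38) + 48) = 1/((-6 + 30)*(-38) + 48) = 1/(24*(-38) + 48) = 1/(-912 + 48) = 1/(-864) = -1/864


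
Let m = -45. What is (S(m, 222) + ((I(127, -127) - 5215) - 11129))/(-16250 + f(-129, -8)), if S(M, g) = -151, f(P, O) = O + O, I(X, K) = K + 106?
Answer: 8258/8133 ≈ 1.0154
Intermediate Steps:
I(X, K) = 106 + K
f(P, O) = 2*O
(S(m, 222) + ((I(127, -127) - 5215) - 11129))/(-16250 + f(-129, -8)) = (-151 + (((106 - 127) - 5215) - 11129))/(-16250 + 2*(-8)) = (-151 + ((-21 - 5215) - 11129))/(-16250 - 16) = (-151 + (-5236 - 11129))/(-16266) = (-151 - 16365)*(-1/16266) = -16516*(-1/16266) = 8258/8133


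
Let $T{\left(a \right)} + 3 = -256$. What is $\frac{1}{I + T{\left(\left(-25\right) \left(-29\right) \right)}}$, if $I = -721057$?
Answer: $- \frac{1}{721316} \approx -1.3864 \cdot 10^{-6}$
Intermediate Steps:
$T{\left(a \right)} = -259$ ($T{\left(a \right)} = -3 - 256 = -259$)
$\frac{1}{I + T{\left(\left(-25\right) \left(-29\right) \right)}} = \frac{1}{-721057 - 259} = \frac{1}{-721316} = - \frac{1}{721316}$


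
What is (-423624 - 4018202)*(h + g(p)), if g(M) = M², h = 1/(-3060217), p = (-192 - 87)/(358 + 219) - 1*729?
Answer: -2408221227443685644337694/1018834985593 ≈ -2.3637e+12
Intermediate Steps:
p = -420912/577 (p = -279/577 - 729 = -420912/577 ≈ -729.48)
h = -1/3060217 ≈ -3.2677e-7
(-423624 - 4018202)*(h + g(p)) = (-423624 - 4018202)*(-1/3060217 + (-420912/577)²) = -4441826*(-1/3060217 + 177166911744/332929) = -4441826*542169195156155519/1018834985593 = -2408221227443685644337694/1018834985593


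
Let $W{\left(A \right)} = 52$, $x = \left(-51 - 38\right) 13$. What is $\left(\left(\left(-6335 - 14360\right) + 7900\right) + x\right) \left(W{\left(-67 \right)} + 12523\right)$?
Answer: $-175446400$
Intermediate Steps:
$x = -1157$ ($x = \left(-89\right) 13 = -1157$)
$\left(\left(\left(-6335 - 14360\right) + 7900\right) + x\right) \left(W{\left(-67 \right)} + 12523\right) = \left(\left(\left(-6335 - 14360\right) + 7900\right) - 1157\right) \left(52 + 12523\right) = \left(\left(\left(-6335 - 14360\right) + 7900\right) - 1157\right) 12575 = \left(\left(-20695 + 7900\right) - 1157\right) 12575 = \left(-12795 - 1157\right) 12575 = \left(-13952\right) 12575 = -175446400$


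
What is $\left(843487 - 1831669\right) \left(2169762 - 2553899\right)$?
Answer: $379597268934$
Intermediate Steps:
$\left(843487 - 1831669\right) \left(2169762 - 2553899\right) = \left(-988182\right) \left(-384137\right) = 379597268934$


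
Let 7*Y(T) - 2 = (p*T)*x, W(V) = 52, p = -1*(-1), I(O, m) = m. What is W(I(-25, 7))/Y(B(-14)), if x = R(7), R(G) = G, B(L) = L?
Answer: -91/24 ≈ -3.7917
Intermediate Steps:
p = 1
x = 7
Y(T) = 2/7 + T (Y(T) = 2/7 + ((1*T)*7)/7 = 2/7 + (T*7)/7 = 2/7 + (7*T)/7 = 2/7 + T)
W(I(-25, 7))/Y(B(-14)) = 52/(2/7 - 14) = 52/(-96/7) = 52*(-7/96) = -91/24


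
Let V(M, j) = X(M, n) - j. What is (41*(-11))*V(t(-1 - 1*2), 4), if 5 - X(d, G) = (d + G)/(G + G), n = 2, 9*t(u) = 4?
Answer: -3157/18 ≈ -175.39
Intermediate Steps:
t(u) = 4/9 (t(u) = (1/9)*4 = 4/9)
X(d, G) = 5 - (G + d)/(2*G) (X(d, G) = 5 - (d + G)/(G + G) = 5 - (G + d)/(2*G))
V(M, j) = 9/2 - j - M/4 (V(M, j) = (1/2)*(-M + 9*2)/2 - j = (1/2)*(1/2)*(-M + 18) - j = (1/2)*(1/2)*(18 - M) - j = (9/2 - M/4) - j = 9/2 - j - M/4)
(41*(-11))*V(t(-1 - 1*2), 4) = (41*(-11))*(9/2 - 1*4 - 1/4*4/9) = -451*(9/2 - 4 - 1/9) = -451*7/18 = -3157/18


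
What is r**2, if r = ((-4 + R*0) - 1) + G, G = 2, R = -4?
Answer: 9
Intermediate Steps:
r = -3 (r = ((-4 - 4*0) - 1) + 2 = ((-4 + 0) - 1) + 2 = (-4 - 1) + 2 = -5 + 2 = -3)
r**2 = (-3)**2 = 9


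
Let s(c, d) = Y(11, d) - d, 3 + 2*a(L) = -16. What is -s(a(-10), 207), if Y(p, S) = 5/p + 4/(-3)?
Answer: 6860/33 ≈ 207.88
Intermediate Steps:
a(L) = -19/2 (a(L) = -3/2 + (1/2)*(-16) = -3/2 - 8 = -19/2)
Y(p, S) = -4/3 + 5/p (Y(p, S) = 5/p + 4*(-1/3) = 5/p - 4/3 = -4/3 + 5/p)
s(c, d) = -29/33 - d (s(c, d) = (-4/3 + 5/11) - d = -29/33 - d)
-s(a(-10), 207) = -(-29/33 - 1*207) = -(-29/33 - 207) = -1*(-6860/33) = 6860/33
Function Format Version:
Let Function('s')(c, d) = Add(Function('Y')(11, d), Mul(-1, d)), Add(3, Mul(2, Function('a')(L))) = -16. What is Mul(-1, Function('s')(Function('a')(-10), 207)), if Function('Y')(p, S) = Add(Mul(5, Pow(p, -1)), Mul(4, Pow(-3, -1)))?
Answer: Rational(6860, 33) ≈ 207.88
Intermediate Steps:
Function('a')(L) = Rational(-19, 2) (Function('a')(L) = Add(Rational(-3, 2), Mul(Rational(1, 2), -16)) = Add(Rational(-3, 2), -8) = Rational(-19, 2))
Function('Y')(p, S) = Add(Rational(-4, 3), Mul(5, Pow(p, -1))) (Function('Y')(p, S) = Add(Mul(5, Pow(p, -1)), Mul(4, Rational(-1, 3))) = Add(Mul(5, Pow(p, -1)), Rational(-4, 3)) = Add(Rational(-4, 3), Mul(5, Pow(p, -1))))
Function('s')(c, d) = Add(Rational(-29, 33), Mul(-1, d)) (Function('s')(c, d) = Add(Add(Rational(-4, 3), Mul(5, Pow(11, -1))), Mul(-1, d)) = Add(Add(Rational(-4, 3), Mul(5, Rational(1, 11))), Mul(-1, d)) = Add(Add(Rational(-4, 3), Rational(5, 11)), Mul(-1, d)) = Add(Rational(-29, 33), Mul(-1, d)))
Mul(-1, Function('s')(Function('a')(-10), 207)) = Mul(-1, Add(Rational(-29, 33), Mul(-1, 207))) = Mul(-1, Add(Rational(-29, 33), -207)) = Mul(-1, Rational(-6860, 33)) = Rational(6860, 33)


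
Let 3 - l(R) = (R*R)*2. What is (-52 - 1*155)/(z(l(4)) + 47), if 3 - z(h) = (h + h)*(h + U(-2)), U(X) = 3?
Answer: 23/162 ≈ 0.14198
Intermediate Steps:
l(R) = 3 - 2*R² (l(R) = 3 - R*R*2 = 3 - R²*2 = 3 - 2*R²)
z(h) = 3 - 2*h*(3 + h) (z(h) = 3 - (h + h)*(h + 3) = 3 - 2*h*(3 + h))
(-52 - 1*155)/(z(l(4)) + 47) = (-52 - 1*155)/((3 - 6*(3 - 2*4²) - 2*(3 - 2*4²)²) + 47) = (-52 - 155)/((3 - 6*(3 - 2*16) - 2*(3 - 2*16)²) + 47) = -207/((3 - 6*(3 - 32) - 2*(3 - 32)²) + 47) = -207/((3 - 6*(-29) - 2*(-29)²) + 47) = -207/((3 + 174 - 2*841) + 47) = -207/((3 + 174 - 1682) + 47) = -207/(-1505 + 47) = -207/(-1458) = -1/1458*(-207) = 23/162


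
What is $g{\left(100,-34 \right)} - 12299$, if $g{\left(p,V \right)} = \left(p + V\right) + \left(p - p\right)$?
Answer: $-12233$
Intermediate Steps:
$g{\left(p,V \right)} = V + p$ ($g{\left(p,V \right)} = \left(V + p\right) + 0 = V + p$)
$g{\left(100,-34 \right)} - 12299 = \left(-34 + 100\right) - 12299 = 66 - 12299 = -12233$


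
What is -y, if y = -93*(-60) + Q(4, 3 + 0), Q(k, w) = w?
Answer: -5583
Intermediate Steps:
y = 5583 (y = -93*(-60) + (3 + 0) = 5580 + 3 = 5583)
-y = -1*5583 = -5583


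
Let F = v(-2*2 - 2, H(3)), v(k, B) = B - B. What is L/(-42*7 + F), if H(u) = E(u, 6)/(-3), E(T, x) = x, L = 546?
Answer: -13/7 ≈ -1.8571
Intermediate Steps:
H(u) = -2 (H(u) = 6/(-3) = 6*(-⅓) = -2)
v(k, B) = 0
F = 0
L/(-42*7 + F) = 546/(-42*7 + 0) = 546/(-294 + 0) = 546/(-294) = 546*(-1/294) = -13/7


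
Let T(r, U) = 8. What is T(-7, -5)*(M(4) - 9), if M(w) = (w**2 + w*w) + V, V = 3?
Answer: 208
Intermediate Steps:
M(w) = 3 + 2*w**2 (M(w) = (w**2 + w*w) + 3 = (w**2 + w**2) + 3 = 2*w**2 + 3 = 3 + 2*w**2)
T(-7, -5)*(M(4) - 9) = 8*((3 + 2*4**2) - 9) = 8*((3 + 2*16) - 9) = 8*((3 + 32) - 9) = 8*(35 - 9) = 8*26 = 208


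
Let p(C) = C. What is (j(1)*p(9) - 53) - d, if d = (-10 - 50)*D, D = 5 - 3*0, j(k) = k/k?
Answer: 256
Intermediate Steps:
j(k) = 1
D = 5 (D = 5 + 0 = 5)
d = -300 (d = (-10 - 50)*5 = -60*5 = -300)
(j(1)*p(9) - 53) - d = (1*9 - 53) - 1*(-300) = (9 - 53) + 300 = -44 + 300 = 256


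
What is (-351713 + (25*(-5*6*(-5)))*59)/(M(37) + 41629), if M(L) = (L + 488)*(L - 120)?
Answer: 130463/1946 ≈ 67.042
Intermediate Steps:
M(L) = (-120 + L)*(488 + L) (M(L) = (488 + L)*(-120 + L) = (-120 + L)*(488 + L))
(-351713 + (25*(-5*6*(-5)))*59)/(M(37) + 41629) = (-351713 + (25*(-5*6*(-5)))*59)/((-58560 + 37**2 + 368*37) + 41629) = (-351713 + (25*(-30*(-5)))*59)/((-58560 + 1369 + 13616) + 41629) = (-351713 + (25*150)*59)/(-43575 + 41629) = (-351713 + 3750*59)/(-1946) = (-351713 + 221250)*(-1/1946) = -130463*(-1/1946) = 130463/1946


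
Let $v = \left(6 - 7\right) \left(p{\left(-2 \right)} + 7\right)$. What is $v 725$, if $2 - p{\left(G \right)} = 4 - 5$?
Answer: $-7250$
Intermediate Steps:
$p{\left(G \right)} = 3$ ($p{\left(G \right)} = 2 - \left(4 - 5\right) = 2 - -1 = 2 + 1 = 3$)
$v = -10$ ($v = \left(6 - 7\right) \left(3 + 7\right) = \left(-1\right) 10 = -10$)
$v 725 = \left(-10\right) 725 = -7250$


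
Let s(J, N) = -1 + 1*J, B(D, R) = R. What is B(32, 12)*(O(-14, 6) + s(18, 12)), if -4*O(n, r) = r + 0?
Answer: 186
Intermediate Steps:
O(n, r) = -r/4 (O(n, r) = -(r + 0)/4 = -r/4)
s(J, N) = -1 + J
B(32, 12)*(O(-14, 6) + s(18, 12)) = 12*(-¼*6 + (-1 + 18)) = 12*(-3/2 + 17) = 12*(31/2) = 186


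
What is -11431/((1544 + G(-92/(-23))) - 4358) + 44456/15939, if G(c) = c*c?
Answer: 306586597/44597322 ≈ 6.8745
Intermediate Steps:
G(c) = c**2
-11431/((1544 + G(-92/(-23))) - 4358) + 44456/15939 = -11431/((1544 + (-92/(-23))**2) - 4358) + 44456/15939 = -11431/((1544 + (-92*(-1/23))**2) - 4358) + 44456*(1/15939) = -11431/((1544 + 4**2) - 4358) + 44456/15939 = -11431/((1544 + 16) - 4358) + 44456/15939 = -11431/(1560 - 4358) + 44456/15939 = -11431/(-2798) + 44456/15939 = -11431*(-1/2798) + 44456/15939 = 11431/2798 + 44456/15939 = 306586597/44597322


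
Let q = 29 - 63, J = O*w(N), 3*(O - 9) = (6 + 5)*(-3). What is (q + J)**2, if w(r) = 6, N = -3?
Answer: 2116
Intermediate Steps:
O = -2 (O = 9 + ((6 + 5)*(-3))/3 = 9 + (11*(-3))/3 = 9 + (1/3)*(-33) = 9 - 11 = -2)
J = -12 (J = -2*6 = -12)
q = -34
(q + J)**2 = (-34 - 12)**2 = (-46)**2 = 2116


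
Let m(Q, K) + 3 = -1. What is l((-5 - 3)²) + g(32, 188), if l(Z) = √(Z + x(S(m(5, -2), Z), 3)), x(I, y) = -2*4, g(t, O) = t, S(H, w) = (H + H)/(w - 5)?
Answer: 32 + 2*√14 ≈ 39.483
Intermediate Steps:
m(Q, K) = -4 (m(Q, K) = -3 - 1 = -4)
S(H, w) = 2*H/(-5 + w) (S(H, w) = (2*H)/(-5 + w) = 2*H/(-5 + w))
x(I, y) = -8
l(Z) = √(-8 + Z) (l(Z) = √(Z - 8) = √(-8 + Z))
l((-5 - 3)²) + g(32, 188) = √(-8 + (-5 - 3)²) + 32 = √(-8 + (-8)²) + 32 = √(-8 + 64) + 32 = √56 + 32 = 2*√14 + 32 = 32 + 2*√14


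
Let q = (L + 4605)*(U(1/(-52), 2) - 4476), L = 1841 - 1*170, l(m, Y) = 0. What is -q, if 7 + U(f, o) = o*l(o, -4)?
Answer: 28135308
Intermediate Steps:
L = 1671 (L = 1841 - 170 = 1671)
U(f, o) = -7 (U(f, o) = -7 + o*0 = -7 + 0 = -7)
q = -28135308 (q = (1671 + 4605)*(-7 - 4476) = 6276*(-4483) = -28135308)
-q = -1*(-28135308) = 28135308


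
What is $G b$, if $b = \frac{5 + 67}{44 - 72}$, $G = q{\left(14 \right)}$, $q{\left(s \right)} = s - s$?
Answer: $0$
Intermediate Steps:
$q{\left(s \right)} = 0$
$G = 0$
$b = - \frac{18}{7}$ ($b = \frac{72}{-28} = 72 \left(- \frac{1}{28}\right) = - \frac{18}{7} \approx -2.5714$)
$G b = 0 \left(- \frac{18}{7}\right) = 0$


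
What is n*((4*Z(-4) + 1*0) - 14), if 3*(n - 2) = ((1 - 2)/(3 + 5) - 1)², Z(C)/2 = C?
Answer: -3565/32 ≈ -111.41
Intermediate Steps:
Z(C) = 2*C
n = 155/64 (n = 2 + ((1 - 2)/(3 + 5) - 1)²/3 = 2 + (-1/8 - 1)²/3 = 2 + (-1*⅛ - 1)²/3 = 2 + (-⅛ - 1)²/3 = 2 + (-9/8)²/3 = 2 + (⅓)*(81/64) = 2 + 27/64 = 155/64 ≈ 2.4219)
n*((4*Z(-4) + 1*0) - 14) = 155*((4*(2*(-4)) + 1*0) - 14)/64 = 155*((4*(-8) + 0) - 14)/64 = 155*((-32 + 0) - 14)/64 = 155*(-32 - 14)/64 = (155/64)*(-46) = -3565/32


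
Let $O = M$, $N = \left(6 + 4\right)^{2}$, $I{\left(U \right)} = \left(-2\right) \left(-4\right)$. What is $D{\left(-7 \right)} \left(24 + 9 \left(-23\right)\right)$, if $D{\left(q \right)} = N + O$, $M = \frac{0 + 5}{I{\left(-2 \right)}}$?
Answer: $- \frac{147315}{8} \approx -18414.0$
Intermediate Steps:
$I{\left(U \right)} = 8$
$M = \frac{5}{8}$ ($M = \frac{0 + 5}{8} = 5 \cdot \frac{1}{8} = \frac{5}{8} \approx 0.625$)
$N = 100$ ($N = 10^{2} = 100$)
$O = \frac{5}{8} \approx 0.625$
$D{\left(q \right)} = \frac{805}{8}$ ($D{\left(q \right)} = 100 + \frac{5}{8} = \frac{805}{8}$)
$D{\left(-7 \right)} \left(24 + 9 \left(-23\right)\right) = \frac{805 \left(24 + 9 \left(-23\right)\right)}{8} = \frac{805 \left(24 - 207\right)}{8} = \frac{805}{8} \left(-183\right) = - \frac{147315}{8}$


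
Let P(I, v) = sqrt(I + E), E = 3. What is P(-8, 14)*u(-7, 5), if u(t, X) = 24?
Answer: 24*I*sqrt(5) ≈ 53.666*I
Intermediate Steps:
P(I, v) = sqrt(3 + I) (P(I, v) = sqrt(I + 3) = sqrt(3 + I))
P(-8, 14)*u(-7, 5) = sqrt(3 - 8)*24 = sqrt(-5)*24 = (I*sqrt(5))*24 = 24*I*sqrt(5)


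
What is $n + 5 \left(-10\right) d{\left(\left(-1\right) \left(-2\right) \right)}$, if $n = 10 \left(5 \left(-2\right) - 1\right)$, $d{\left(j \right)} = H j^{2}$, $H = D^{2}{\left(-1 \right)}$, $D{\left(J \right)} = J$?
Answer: $-310$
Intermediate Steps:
$H = 1$ ($H = \left(-1\right)^{2} = 1$)
$d{\left(j \right)} = j^{2}$ ($d{\left(j \right)} = 1 j^{2} = j^{2}$)
$n = -110$ ($n = 10 \left(-10 - 1\right) = 10 \left(-11\right) = -110$)
$n + 5 \left(-10\right) d{\left(\left(-1\right) \left(-2\right) \right)} = -110 + 5 \left(-10\right) \left(\left(-1\right) \left(-2\right)\right)^{2} = -110 - 50 \cdot 2^{2} = -110 - 200 = -310$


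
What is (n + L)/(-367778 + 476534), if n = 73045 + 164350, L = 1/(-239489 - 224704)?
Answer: 55098548617/25241886954 ≈ 2.1828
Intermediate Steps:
L = -1/464193 (L = 1/(-464193) = -1/464193 ≈ -2.1543e-6)
n = 237395
(n + L)/(-367778 + 476534) = (237395 - 1/464193)/(-367778 + 476534) = (110197097234/464193)/108756 = (110197097234/464193)*(1/108756) = 55098548617/25241886954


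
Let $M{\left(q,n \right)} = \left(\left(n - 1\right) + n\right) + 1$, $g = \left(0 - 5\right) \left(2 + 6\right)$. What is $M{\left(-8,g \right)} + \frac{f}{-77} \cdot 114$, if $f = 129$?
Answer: $- \frac{20866}{77} \approx -270.99$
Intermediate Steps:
$g = -40$ ($g = \left(-5\right) 8 = -40$)
$M{\left(q,n \right)} = 2 n$ ($M{\left(q,n \right)} = \left(\left(-1 + n\right) + n\right) + 1 = \left(-1 + 2 n\right) + 1 = 2 n$)
$M{\left(-8,g \right)} + \frac{f}{-77} \cdot 114 = 2 \left(-40\right) + \frac{129}{-77} \cdot 114 = -80 + 129 \left(- \frac{1}{77}\right) 114 = -80 - \frac{14706}{77} = - \frac{20866}{77}$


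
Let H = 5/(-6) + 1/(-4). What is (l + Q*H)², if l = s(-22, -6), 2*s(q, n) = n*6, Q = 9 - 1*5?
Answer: 4489/9 ≈ 498.78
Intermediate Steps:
H = -13/12 (H = 5*(-⅙) + 1*(-¼) = -⅚ - ¼ = -13/12 ≈ -1.0833)
Q = 4 (Q = 9 - 5 = 4)
s(q, n) = 3*n (s(q, n) = (n*6)/2 = (6*n)/2 = 3*n)
l = -18 (l = 3*(-6) = -18)
(l + Q*H)² = (-18 + 4*(-13/12))² = (-18 - 13/3)² = (-67/3)² = 4489/9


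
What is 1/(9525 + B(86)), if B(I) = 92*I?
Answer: 1/17437 ≈ 5.7349e-5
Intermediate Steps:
1/(9525 + B(86)) = 1/(9525 + 92*86) = 1/(9525 + 7912) = 1/17437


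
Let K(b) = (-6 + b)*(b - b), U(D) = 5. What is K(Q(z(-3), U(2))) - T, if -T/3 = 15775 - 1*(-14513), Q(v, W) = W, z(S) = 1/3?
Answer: 90864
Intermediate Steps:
z(S) = ⅓
K(b) = 0 (K(b) = (-6 + b)*0 = 0)
T = -90864 (T = -3*(15775 - 1*(-14513)) = -3*(15775 + 14513) = -3*30288 = -90864)
K(Q(z(-3), U(2))) - T = 0 - 1*(-90864) = 0 + 90864 = 90864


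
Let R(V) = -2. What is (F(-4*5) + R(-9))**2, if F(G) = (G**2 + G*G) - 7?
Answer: 625681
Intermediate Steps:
F(G) = -7 + 2*G**2 (F(G) = (G**2 + G**2) - 7 = 2*G**2 - 7 = -7 + 2*G**2)
(F(-4*5) + R(-9))**2 = ((-7 + 2*(-4*5)**2) - 2)**2 = ((-7 + 2*(-20)**2) - 2)**2 = ((-7 + 2*400) - 2)**2 = ((-7 + 800) - 2)**2 = (793 - 2)**2 = 791**2 = 625681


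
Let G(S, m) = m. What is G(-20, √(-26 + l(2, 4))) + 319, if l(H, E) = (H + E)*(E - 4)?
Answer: 319 + I*√26 ≈ 319.0 + 5.099*I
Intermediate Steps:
l(H, E) = (-4 + E)*(E + H) (l(H, E) = (E + H)*(-4 + E) = (-4 + E)*(E + H))
G(-20, √(-26 + l(2, 4))) + 319 = √(-26 + (4² - 4*4 - 4*2 + 4*2)) + 319 = √(-26 + (16 - 16 - 8 + 8)) + 319 = √(-26 + 0) + 319 = √(-26) + 319 = I*√26 + 319 = 319 + I*√26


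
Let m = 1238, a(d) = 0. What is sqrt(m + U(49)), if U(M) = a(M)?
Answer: sqrt(1238) ≈ 35.185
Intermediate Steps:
U(M) = 0
sqrt(m + U(49)) = sqrt(1238 + 0) = sqrt(1238)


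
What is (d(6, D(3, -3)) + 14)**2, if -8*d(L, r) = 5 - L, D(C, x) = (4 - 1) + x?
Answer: 12769/64 ≈ 199.52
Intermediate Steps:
D(C, x) = 3 + x
d(L, r) = -5/8 + L/8 (d(L, r) = -(5 - L)/8 = -5/8 + L/8)
(d(6, D(3, -3)) + 14)**2 = ((-5/8 + (1/8)*6) + 14)**2 = ((-5/8 + 3/4) + 14)**2 = (1/8 + 14)**2 = (113/8)**2 = 12769/64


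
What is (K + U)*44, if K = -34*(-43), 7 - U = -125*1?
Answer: 70136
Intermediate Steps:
U = 132 (U = 7 - (-125) = 7 - 1*(-125) = 7 + 125 = 132)
K = 1462
(K + U)*44 = (1462 + 132)*44 = 1594*44 = 70136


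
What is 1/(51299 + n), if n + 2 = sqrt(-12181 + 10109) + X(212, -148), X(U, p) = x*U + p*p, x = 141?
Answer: 103093/10628168721 - 2*I*sqrt(518)/10628168721 ≈ 9.7e-6 - 4.2829e-9*I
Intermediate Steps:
X(U, p) = p**2 + 141*U (X(U, p) = 141*U + p*p = 141*U + p**2 = p**2 + 141*U)
n = 51794 + 2*I*sqrt(518) (n = -2 + (sqrt(-12181 + 10109) + ((-148)**2 + 141*212)) = -2 + (sqrt(-2072) + (21904 + 29892)) = -2 + (2*I*sqrt(518) + 51796) = -2 + (51796 + 2*I*sqrt(518)) = 51794 + 2*I*sqrt(518) ≈ 51794.0 + 45.519*I)
1/(51299 + n) = 1/(51299 + (51794 + 2*I*sqrt(518))) = 1/(103093 + 2*I*sqrt(518))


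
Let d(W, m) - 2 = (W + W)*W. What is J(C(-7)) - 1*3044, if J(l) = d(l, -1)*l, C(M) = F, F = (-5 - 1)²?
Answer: 90340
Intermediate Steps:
d(W, m) = 2 + 2*W² (d(W, m) = 2 + (W + W)*W = 2 + (2*W)*W = 2 + 2*W²)
F = 36 (F = (-6)² = 36)
C(M) = 36
J(l) = l*(2 + 2*l²) (J(l) = (2 + 2*l²)*l = l*(2 + 2*l²))
J(C(-7)) - 1*3044 = 2*36*(1 + 36²) - 1*3044 = 2*36*(1 + 1296) - 3044 = 2*36*1297 - 3044 = 93384 - 3044 = 90340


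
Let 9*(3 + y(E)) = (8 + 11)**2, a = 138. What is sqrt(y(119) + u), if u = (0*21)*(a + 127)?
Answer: sqrt(334)/3 ≈ 6.0919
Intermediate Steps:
y(E) = 334/9 (y(E) = -3 + (8 + 11)**2/9 = -3 + (1/9)*19**2 = -3 + (1/9)*361 = -3 + 361/9 = 334/9)
u = 0 (u = (0*21)*(138 + 127) = 0*265 = 0)
sqrt(y(119) + u) = sqrt(334/9 + 0) = sqrt(334/9) = sqrt(334)/3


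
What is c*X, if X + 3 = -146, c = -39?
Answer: 5811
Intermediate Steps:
X = -149 (X = -3 - 146 = -149)
c*X = -39*(-149) = 5811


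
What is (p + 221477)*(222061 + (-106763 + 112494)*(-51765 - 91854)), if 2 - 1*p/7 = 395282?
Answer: 2094572139880724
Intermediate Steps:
p = -2766960 (p = 14 - 7*395282 = 14 - 2766974 = -2766960)
(p + 221477)*(222061 + (-106763 + 112494)*(-51765 - 91854)) = (-2766960 + 221477)*(222061 + (-106763 + 112494)*(-51765 - 91854)) = -2545483*(222061 + 5731*(-143619)) = -2545483*(222061 - 823080489) = -2545483*(-822858428) = 2094572139880724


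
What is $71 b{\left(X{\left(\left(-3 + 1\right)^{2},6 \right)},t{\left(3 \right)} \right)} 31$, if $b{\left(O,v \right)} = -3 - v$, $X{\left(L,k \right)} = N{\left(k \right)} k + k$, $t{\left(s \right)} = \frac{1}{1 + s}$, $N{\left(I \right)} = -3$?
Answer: $- \frac{28613}{4} \approx -7153.3$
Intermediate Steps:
$X{\left(L,k \right)} = - 2 k$ ($X{\left(L,k \right)} = - 3 k + k = - 2 k$)
$71 b{\left(X{\left(\left(-3 + 1\right)^{2},6 \right)},t{\left(3 \right)} \right)} 31 = 71 \left(-3 - \frac{1}{1 + 3}\right) 31 = 71 \left(-3 - \frac{1}{4}\right) 31 = 71 \left(- \frac{13}{4}\right) 31 = \left(- \frac{923}{4}\right) 31 = - \frac{28613}{4}$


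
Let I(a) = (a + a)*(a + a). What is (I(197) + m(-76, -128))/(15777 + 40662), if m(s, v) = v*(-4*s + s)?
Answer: 126052/56439 ≈ 2.2334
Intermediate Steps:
I(a) = 4*a² (I(a) = (2*a)*(2*a) = 4*a²)
m(s, v) = -3*s*v (m(s, v) = v*(-3*s) = -3*s*v)
(I(197) + m(-76, -128))/(15777 + 40662) = (4*197² - 3*(-76)*(-128))/(15777 + 40662) = (4*38809 - 29184)/56439 = (155236 - 29184)*(1/56439) = 126052*(1/56439) = 126052/56439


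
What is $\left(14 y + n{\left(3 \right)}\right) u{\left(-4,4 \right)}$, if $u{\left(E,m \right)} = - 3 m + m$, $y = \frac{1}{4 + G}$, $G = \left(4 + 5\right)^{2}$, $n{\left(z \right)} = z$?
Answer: $- \frac{2152}{85} \approx -25.318$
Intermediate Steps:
$G = 81$ ($G = 9^{2} = 81$)
$y = \frac{1}{85}$ ($y = \frac{1}{4 + 81} = \frac{1}{85} \approx 0.011765$)
$u{\left(E,m \right)} = - 2 m$
$\left(14 y + n{\left(3 \right)}\right) u{\left(-4,4 \right)} = \left(14 \cdot \frac{1}{85} + 3\right) \left(\left(-2\right) 4\right) = \left(\frac{14}{85} + 3\right) \left(-8\right) = \frac{269}{85} \left(-8\right) = - \frac{2152}{85}$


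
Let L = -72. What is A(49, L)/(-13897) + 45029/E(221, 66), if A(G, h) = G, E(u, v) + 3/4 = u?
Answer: 2503028883/12243257 ≈ 204.44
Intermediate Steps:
E(u, v) = -¾ + u
A(49, L)/(-13897) + 45029/E(221, 66) = 49/(-13897) + 45029/(-¾ + 221) = 49*(-1/13897) + 45029/(881/4) = -49/13897 + 45029*(4/881) = -49/13897 + 180116/881 = 2503028883/12243257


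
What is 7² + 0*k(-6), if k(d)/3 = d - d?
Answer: 49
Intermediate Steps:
k(d) = 0 (k(d) = 3*(d - d) = 3*0 = 0)
7² + 0*k(-6) = 7² + 0*0 = 49 + 0 = 49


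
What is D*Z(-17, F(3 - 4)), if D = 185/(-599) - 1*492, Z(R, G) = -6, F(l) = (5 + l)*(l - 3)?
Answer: 1769358/599 ≈ 2953.9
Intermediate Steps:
F(l) = (-3 + l)*(5 + l) (F(l) = (5 + l)*(-3 + l) = (-3 + l)*(5 + l))
D = -294893/599 (D = 185*(-1/599) - 492 = -185/599 - 492 = -294893/599 ≈ -492.31)
D*Z(-17, F(3 - 4)) = -294893/599*(-6) = 1769358/599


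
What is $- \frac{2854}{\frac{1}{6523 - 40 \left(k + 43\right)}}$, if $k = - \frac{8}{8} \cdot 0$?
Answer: $-13707762$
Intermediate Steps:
$k = 0$ ($k = \left(-8\right) \frac{1}{8} \cdot 0 = \left(-1\right) 0 = 0$)
$- \frac{2854}{\frac{1}{6523 - 40 \left(k + 43\right)}} = - \frac{2854}{\frac{1}{6523 - 40 \left(0 + 43\right)}} = - \frac{2854}{\frac{1}{6523 - 1720}} = - \frac{2854}{\frac{1}{4803}} = - 2854 \frac{1}{\frac{1}{4803}} = \left(-2854\right) 4803 = -13707762$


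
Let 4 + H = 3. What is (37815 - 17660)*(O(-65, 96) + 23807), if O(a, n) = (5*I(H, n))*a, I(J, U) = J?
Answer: 486380460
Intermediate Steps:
H = -1 (H = -4 + 3 = -1)
O(a, n) = -5*a (O(a, n) = (5*(-1))*a = -5*a)
(37815 - 17660)*(O(-65, 96) + 23807) = (37815 - 17660)*(-5*(-65) + 23807) = 20155*(325 + 23807) = 20155*24132 = 486380460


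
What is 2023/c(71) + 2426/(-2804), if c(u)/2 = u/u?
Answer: 708455/701 ≈ 1010.6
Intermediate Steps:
c(u) = 2 (c(u) = 2*(u/u) = 2*1 = 2)
2023/c(71) + 2426/(-2804) = 2023/2 + 2426/(-2804) = 2023*(½) + 2426*(-1/2804) = 2023/2 - 1213/1402 = 708455/701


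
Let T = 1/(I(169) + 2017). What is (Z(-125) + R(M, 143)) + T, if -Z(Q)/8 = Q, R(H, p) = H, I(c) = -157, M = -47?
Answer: 1772581/1860 ≈ 953.00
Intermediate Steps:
Z(Q) = -8*Q
T = 1/1860 (T = 1/(-157 + 2017) = 1/1860 ≈ 0.00053763)
(Z(-125) + R(M, 143)) + T = (-8*(-125) - 47) + 1/1860 = (1000 - 47) + 1/1860 = 953 + 1/1860 = 1772581/1860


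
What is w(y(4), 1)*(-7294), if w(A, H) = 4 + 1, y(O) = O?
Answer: -36470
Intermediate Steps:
w(A, H) = 5
w(y(4), 1)*(-7294) = 5*(-7294) = -36470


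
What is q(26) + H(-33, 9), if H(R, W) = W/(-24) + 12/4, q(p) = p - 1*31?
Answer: -19/8 ≈ -2.3750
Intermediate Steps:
q(p) = -31 + p (q(p) = p - 31 = -31 + p)
H(R, W) = 3 - W/24 (H(R, W) = W*(-1/24) + 12*(1/4) = -W/24 + 3 = 3 - W/24)
q(26) + H(-33, 9) = (-31 + 26) + (3 - 1/24*9) = -5 + (3 - 3/8) = -5 + 21/8 = -19/8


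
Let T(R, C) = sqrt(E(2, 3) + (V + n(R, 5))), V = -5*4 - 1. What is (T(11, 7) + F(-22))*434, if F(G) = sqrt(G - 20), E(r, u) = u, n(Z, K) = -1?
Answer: 434*I*(sqrt(19) + sqrt(42)) ≈ 4704.4*I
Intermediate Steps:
V = -21 (V = -20 - 1 = -21)
F(G) = sqrt(-20 + G)
T(R, C) = I*sqrt(19) (T(R, C) = sqrt(3 + (-21 - 1)) = sqrt(3 - 22) = sqrt(-19) = I*sqrt(19))
(T(11, 7) + F(-22))*434 = (I*sqrt(19) + sqrt(-20 - 22))*434 = (I*sqrt(19) + sqrt(-42))*434 = (I*sqrt(19) + I*sqrt(42))*434 = 434*I*sqrt(19) + 434*I*sqrt(42)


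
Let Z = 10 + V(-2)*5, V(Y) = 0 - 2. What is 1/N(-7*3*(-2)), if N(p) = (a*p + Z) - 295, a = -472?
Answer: -1/20119 ≈ -4.9704e-5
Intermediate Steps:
V(Y) = -2
Z = 0 (Z = 10 - 2*5 = 10 - 10 = 0)
N(p) = -295 - 472*p (N(p) = (-472*p + 0) - 295 = -472*p - 295 = -295 - 472*p)
1/N(-7*3*(-2)) = 1/(-295 - 472*(-7*3)*(-2)) = 1/(-295 - (-9912)*(-2)) = 1/(-295 - 472*42) = 1/(-295 - 19824) = 1/(-20119) = -1/20119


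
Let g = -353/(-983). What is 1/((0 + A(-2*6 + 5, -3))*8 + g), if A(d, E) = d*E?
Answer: 983/165497 ≈ 0.0059397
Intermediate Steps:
A(d, E) = E*d
g = 353/983 (g = -353*(-1/983) = 353/983 ≈ 0.35910)
1/((0 + A(-2*6 + 5, -3))*8 + g) = 1/((0 - 3*(-2*6 + 5))*8 + 353/983) = 1/((0 - 3*(-12 + 5))*8 + 353/983) = 1/((0 - 3*(-7))*8 + 353/983) = 1/((0 + 21)*8 + 353/983) = 1/(21*8 + 353/983) = 1/(168 + 353/983) = 1/(165497/983) = 983/165497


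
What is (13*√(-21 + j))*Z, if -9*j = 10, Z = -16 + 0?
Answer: -208*I*√199/3 ≈ -978.07*I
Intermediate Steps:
Z = -16
j = -10/9 (j = -⅑*10 = -10/9 ≈ -1.1111)
(13*√(-21 + j))*Z = (13*√(-21 - 10/9))*(-16) = (13*√(-199/9))*(-16) = (13*(I*√199/3))*(-16) = (13*I*√199/3)*(-16) = -208*I*√199/3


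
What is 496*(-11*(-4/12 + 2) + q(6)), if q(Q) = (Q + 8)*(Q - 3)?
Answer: 35216/3 ≈ 11739.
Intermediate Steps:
q(Q) = (-3 + Q)*(8 + Q) (q(Q) = (8 + Q)*(-3 + Q) = (-3 + Q)*(8 + Q))
496*(-11*(-4/12 + 2) + q(6)) = 496*(-11*(-4/12 + 2) + (-24 + 6² + 5*6)) = 496*(-11*(-4*1/12 + 2) + (-24 + 36 + 30)) = 496*(-11*(-⅓ + 2) + 42) = 496*(-11*5/3 + 42) = 496*(-55/3 + 42) = 496*(71/3) = 35216/3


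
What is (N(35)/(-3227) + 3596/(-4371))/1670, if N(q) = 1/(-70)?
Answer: -26203099/53190318300 ≈ -0.00049263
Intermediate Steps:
N(q) = -1/70
(N(35)/(-3227) + 3596/(-4371))/1670 = (-1/70/(-3227) + 3596/(-4371))/1670 = (-1/70*(-1/3227) + 3596*(-1/4371))*(1/1670) = (1/225890 - 116/141)*(1/1670) = -26203099/31850490*1/1670 = -26203099/53190318300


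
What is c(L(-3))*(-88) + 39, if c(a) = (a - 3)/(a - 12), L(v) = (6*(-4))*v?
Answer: -311/5 ≈ -62.200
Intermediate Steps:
L(v) = -24*v
c(a) = (-3 + a)/(-12 + a)
c(L(-3))*(-88) + 39 = ((-3 - 24*(-3))/(-12 - 24*(-3)))*(-88) + 39 = ((-3 + 72)/(-12 + 72))*(-88) + 39 = (69/60)*(-88) + 39 = ((1/60)*69)*(-88) + 39 = (23/20)*(-88) + 39 = -506/5 + 39 = -311/5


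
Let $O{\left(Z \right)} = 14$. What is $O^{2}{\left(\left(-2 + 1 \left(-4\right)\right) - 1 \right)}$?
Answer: $196$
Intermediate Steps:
$O^{2}{\left(\left(-2 + 1 \left(-4\right)\right) - 1 \right)} = 14^{2} = 196$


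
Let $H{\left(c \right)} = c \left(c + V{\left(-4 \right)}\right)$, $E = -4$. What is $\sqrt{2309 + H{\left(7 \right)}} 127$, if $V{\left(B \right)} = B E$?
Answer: $127 \sqrt{2470} \approx 6311.8$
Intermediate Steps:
$V{\left(B \right)} = - 4 B$ ($V{\left(B \right)} = B \left(-4\right) = - 4 B$)
$H{\left(c \right)} = c \left(16 + c\right)$ ($H{\left(c \right)} = c \left(c - -16\right) = c \left(c + 16\right) = c \left(16 + c\right)$)
$\sqrt{2309 + H{\left(7 \right)}} 127 = \sqrt{2309 + 7 \left(16 + 7\right)} 127 = \sqrt{2309 + 7 \cdot 23} \cdot 127 = \sqrt{2309 + 161} \cdot 127 = \sqrt{2470} \cdot 127 = 127 \sqrt{2470}$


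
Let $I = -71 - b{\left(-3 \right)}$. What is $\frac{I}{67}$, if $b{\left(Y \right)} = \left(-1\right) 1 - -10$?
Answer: $- \frac{80}{67} \approx -1.194$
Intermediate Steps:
$b{\left(Y \right)} = 9$ ($b{\left(Y \right)} = -1 + 10 = 9$)
$I = -80$ ($I = -71 - 9 = -80$)
$\frac{I}{67} = - \frac{80}{67}$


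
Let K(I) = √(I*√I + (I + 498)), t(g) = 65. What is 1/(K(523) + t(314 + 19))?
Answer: 1/(65 + √(1021 + 523*√523)) ≈ 0.0055886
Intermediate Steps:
K(I) = √(498 + I + I^(3/2)) (K(I) = √(I^(3/2) + (498 + I)) = √(498 + I + I^(3/2)))
1/(K(523) + t(314 + 19)) = 1/(√(498 + 523 + 523^(3/2)) + 65) = 1/(√(498 + 523 + 523*√523) + 65) = 1/(√(1021 + 523*√523) + 65) = 1/(65 + √(1021 + 523*√523))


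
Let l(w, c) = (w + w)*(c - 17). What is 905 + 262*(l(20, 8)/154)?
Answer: 22525/77 ≈ 292.53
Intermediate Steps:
l(w, c) = 2*w*(-17 + c) (l(w, c) = (2*w)*(-17 + c) = 2*w*(-17 + c))
905 + 262*(l(20, 8)/154) = 905 + 262*((2*20*(-17 + 8))/154) = 905 + 262*((2*20*(-9))*(1/154)) = 905 + 262*(-360*1/154) = 905 + 262*(-180/77) = 905 - 47160/77 = 22525/77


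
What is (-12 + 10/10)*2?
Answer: -22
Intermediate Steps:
(-12 + 10/10)*2 = (-12 + 10*(⅒))*2 = (-12 + 1)*2 = -11*2 = -22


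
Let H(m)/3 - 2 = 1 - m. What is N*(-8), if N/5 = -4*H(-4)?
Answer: 3360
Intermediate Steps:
H(m) = 9 - 3*m (H(m) = 6 + 3*(1 - m) = 6 + (3 - 3*m) = 9 - 3*m)
N = -420 (N = 5*(-4*(9 - 3*(-4))) = 5*(-4*(9 + 12)) = 5*(-4*21) = 5*(-84) = -420)
N*(-8) = -420*(-8) = 3360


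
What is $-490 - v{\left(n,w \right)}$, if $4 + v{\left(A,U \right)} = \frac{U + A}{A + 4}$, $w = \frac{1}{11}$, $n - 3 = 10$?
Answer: $- \frac{91026}{187} \approx -486.77$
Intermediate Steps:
$n = 13$ ($n = 3 + 10 = 13$)
$w = \frac{1}{11} \approx 0.090909$
$v{\left(A,U \right)} = -4 + \frac{A + U}{4 + A}$ ($v{\left(A,U \right)} = -4 + \frac{U + A}{A + 4} = -4 + \frac{A + U}{4 + A}$)
$-490 - v{\left(n,w \right)} = -490 - \frac{-16 + \frac{1}{11} - 39}{4 + 13} = -490 - \frac{-16 + \frac{1}{11} - 39}{17} = -490 - \frac{1}{17} \left(- \frac{604}{11}\right) = -490 - - \frac{604}{187} = -490 + \frac{604}{187} = - \frac{91026}{187}$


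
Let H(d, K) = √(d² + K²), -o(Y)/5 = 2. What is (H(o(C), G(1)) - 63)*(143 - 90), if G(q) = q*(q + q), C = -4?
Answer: -3339 + 106*√26 ≈ -2798.5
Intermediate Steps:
o(Y) = -10 (o(Y) = -5*2 = -10)
G(q) = 2*q² (G(q) = q*(2*q) = 2*q²)
H(d, K) = √(K² + d²)
(H(o(C), G(1)) - 63)*(143 - 90) = (√((2*1²)² + (-10)²) - 63)*(143 - 90) = (√((2*1)² + 100) - 63)*53 = (√(2² + 100) - 63)*53 = (√(4 + 100) - 63)*53 = (√104 - 63)*53 = (2*√26 - 63)*53 = (-63 + 2*√26)*53 = -3339 + 106*√26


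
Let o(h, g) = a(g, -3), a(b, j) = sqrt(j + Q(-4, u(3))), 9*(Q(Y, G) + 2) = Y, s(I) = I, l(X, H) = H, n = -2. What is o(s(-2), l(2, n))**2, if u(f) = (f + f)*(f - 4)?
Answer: -49/9 ≈ -5.4444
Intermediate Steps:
u(f) = 2*f*(-4 + f) (u(f) = (2*f)*(-4 + f) = 2*f*(-4 + f))
Q(Y, G) = -2 + Y/9
a(b, j) = sqrt(-22/9 + j) (a(b, j) = sqrt(j + (-2 + (1/9)*(-4))) = sqrt(j + (-2 - 4/9)) = sqrt(j - 22/9) = sqrt(-22/9 + j))
o(h, g) = 7*I/3 (o(h, g) = sqrt(-22 + 9*(-3))/3 = sqrt(-22 - 27)/3 = sqrt(-49)/3 = (7*I)/3 = 7*I/3)
o(s(-2), l(2, n))**2 = (7*I/3)**2 = -49/9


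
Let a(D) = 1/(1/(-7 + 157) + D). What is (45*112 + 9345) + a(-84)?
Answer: 181236465/12599 ≈ 14385.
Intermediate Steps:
a(D) = 1/(1/150 + D)
(45*112 + 9345) + a(-84) = (45*112 + 9345) + 150/(1 + 150*(-84)) = (5040 + 9345) + 150/(1 - 12600) = 14385 + 150/(-12599) = 14385 + 150*(-1/12599) = 14385 - 150/12599 = 181236465/12599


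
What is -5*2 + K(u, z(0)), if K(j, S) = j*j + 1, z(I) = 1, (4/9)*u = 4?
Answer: 72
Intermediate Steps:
u = 9 (u = (9/4)*4 = 9)
K(j, S) = 1 + j**2 (K(j, S) = j**2 + 1 = 1 + j**2)
-5*2 + K(u, z(0)) = -5*2 + (1 + 9**2) = -10 + (1 + 81) = -10 + 82 = 72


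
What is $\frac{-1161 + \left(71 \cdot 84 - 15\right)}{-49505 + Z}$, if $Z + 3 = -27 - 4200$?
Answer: $- \frac{4788}{53735} \approx -0.089104$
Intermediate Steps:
$Z = -4230$ ($Z = -3 - 4227 = -4230$)
$\frac{-1161 + \left(71 \cdot 84 - 15\right)}{-49505 + Z} = \frac{-1161 + \left(71 \cdot 84 - 15\right)}{-49505 - 4230} = \frac{-1161 + \left(5964 - 15\right)}{-53735} = \left(-1161 + 5949\right) \left(- \frac{1}{53735}\right) = 4788 \left(- \frac{1}{53735}\right) = - \frac{4788}{53735}$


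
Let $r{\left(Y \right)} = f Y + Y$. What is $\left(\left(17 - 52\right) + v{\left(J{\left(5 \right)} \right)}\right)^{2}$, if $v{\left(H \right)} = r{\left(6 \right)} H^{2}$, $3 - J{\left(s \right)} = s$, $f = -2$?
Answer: $3481$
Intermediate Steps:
$J{\left(s \right)} = 3 - s$
$r{\left(Y \right)} = - Y$ ($r{\left(Y \right)} = - 2 Y + Y = - Y$)
$v{\left(H \right)} = - 6 H^{2}$ ($v{\left(H \right)} = \left(-1\right) 6 H^{2} = - 6 H^{2}$)
$\left(\left(17 - 52\right) + v{\left(J{\left(5 \right)} \right)}\right)^{2} = \left(\left(17 - 52\right) - 6 \left(3 - 5\right)^{2}\right)^{2} = \left(-35 - 6 \left(-2\right)^{2}\right)^{2} = \left(-35 - 24\right)^{2} = \left(-59\right)^{2} = 3481$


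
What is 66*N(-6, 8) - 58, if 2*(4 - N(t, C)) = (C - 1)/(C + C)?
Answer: 3065/16 ≈ 191.56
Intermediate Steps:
N(t, C) = 4 - (-1 + C)/(4*C) (N(t, C) = 4 - (C - 1)/(2*(C + C)) = 4 - (-1 + C)/(2*(2*C)) = 4 - (-1 + C)*1/(2*C)/2 = 4 - (-1 + C)/(4*C))
66*N(-6, 8) - 58 = 66*((¼)*(1 + 15*8)/8) - 58 = 66*((¼)*(⅛)*(1 + 120)) - 58 = 66*((¼)*(⅛)*121) - 58 = 66*(121/32) - 58 = 3993/16 - 58 = 3065/16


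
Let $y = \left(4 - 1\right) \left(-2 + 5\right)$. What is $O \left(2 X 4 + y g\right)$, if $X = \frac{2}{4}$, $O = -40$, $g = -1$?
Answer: $200$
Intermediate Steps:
$y = 9$ ($y = 3 \cdot 3 = 9$)
$X = \frac{1}{2}$ ($X = 2 \cdot \frac{1}{4} = \frac{1}{2} \approx 0.5$)
$O \left(2 X 4 + y g\right) = - 40 \left(2 \cdot \frac{1}{2} \cdot 4 + 9 \left(-1\right)\right) = - 40 \left(1 \cdot 4 - 9\right) = - 40 \left(4 - 9\right) = \left(-40\right) \left(-5\right) = 200$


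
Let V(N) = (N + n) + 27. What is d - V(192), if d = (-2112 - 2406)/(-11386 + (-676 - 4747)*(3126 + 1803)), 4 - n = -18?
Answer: -6444661555/26741353 ≈ -241.00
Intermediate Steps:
n = 22 (n = 4 - 1*(-18) = 4 + 18 = 22)
V(N) = 49 + N (V(N) = (N + 22) + 27 = (22 + N) + 27 = 49 + N)
d = 4518/26741353 (d = -4518/(-11386 - 5423*4929) = -4518/(-11386 - 26729967) = -4518/(-26741353) = -4518*(-1/26741353) = 4518/26741353 ≈ 0.00016895)
d - V(192) = 4518/26741353 - (49 + 192) = 4518/26741353 - 1*241 = 4518/26741353 - 241 = -6444661555/26741353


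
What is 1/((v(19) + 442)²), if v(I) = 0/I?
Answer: 1/195364 ≈ 5.1187e-6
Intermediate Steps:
v(I) = 0
1/((v(19) + 442)²) = 1/((0 + 442)²) = 1/(442²) = 1/195364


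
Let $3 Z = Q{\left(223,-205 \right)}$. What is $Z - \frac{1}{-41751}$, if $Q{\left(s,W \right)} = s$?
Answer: $\frac{3103492}{41751} \approx 74.333$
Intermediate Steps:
$Z = \frac{223}{3}$ ($Z = \frac{1}{3} \cdot 223 = \frac{223}{3} \approx 74.333$)
$Z - \frac{1}{-41751} = \frac{223}{3} - \frac{1}{-41751} = \frac{223}{3} - - \frac{1}{41751} = \frac{223}{3} + \frac{1}{41751} = \frac{3103492}{41751}$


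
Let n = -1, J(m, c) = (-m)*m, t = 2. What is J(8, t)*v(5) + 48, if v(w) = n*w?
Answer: 368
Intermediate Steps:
J(m, c) = -m²
v(w) = -w
J(8, t)*v(5) + 48 = (-1*8²)*(-1*5) + 48 = -1*64*(-5) + 48 = -64*(-5) + 48 = 320 + 48 = 368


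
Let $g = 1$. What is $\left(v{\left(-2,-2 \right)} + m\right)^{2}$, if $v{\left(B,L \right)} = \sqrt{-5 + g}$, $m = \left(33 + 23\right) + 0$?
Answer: $3132 + 224 i \approx 3132.0 + 224.0 i$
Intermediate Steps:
$m = 56$ ($m = 56 + 0 = 56$)
$v{\left(B,L \right)} = 2 i$ ($v{\left(B,L \right)} = \sqrt{-5 + 1} = \sqrt{-4} = 2 i$)
$\left(v{\left(-2,-2 \right)} + m\right)^{2} = \left(2 i + 56\right)^{2} = \left(56 + 2 i\right)^{2}$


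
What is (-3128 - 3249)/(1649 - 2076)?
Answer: 911/61 ≈ 14.934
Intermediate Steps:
(-3128 - 3249)/(1649 - 2076) = -6377/(-427) = -6377*(-1/427) = 911/61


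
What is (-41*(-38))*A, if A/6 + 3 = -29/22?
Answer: -444030/11 ≈ -40366.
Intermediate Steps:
A = -285/11 (A = -18 + 6*(-29/22) = -18 - 87/11 = -285/11 ≈ -25.909)
(-41*(-38))*A = -41*(-38)*(-285/11) = 1558*(-285/11) = -444030/11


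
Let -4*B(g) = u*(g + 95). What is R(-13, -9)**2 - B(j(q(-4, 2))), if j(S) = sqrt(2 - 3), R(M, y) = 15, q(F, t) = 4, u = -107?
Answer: -9265/4 - 107*I/4 ≈ -2316.3 - 26.75*I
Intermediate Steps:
j(S) = I (j(S) = sqrt(-1) = I)
B(g) = 10165/4 + 107*g/4 (B(g) = -(-107)*(g + 95)/4 = -(-107)*(95 + g)/4 = -(-10165 - 107*g)/4 = 10165/4 + 107*g/4)
R(-13, -9)**2 - B(j(q(-4, 2))) = 15**2 - (10165/4 + 107*I/4) = 225 + (-10165/4 - 107*I/4) = -9265/4 - 107*I/4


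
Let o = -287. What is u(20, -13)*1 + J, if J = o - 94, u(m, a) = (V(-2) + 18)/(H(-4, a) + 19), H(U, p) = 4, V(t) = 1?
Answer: -8744/23 ≈ -380.17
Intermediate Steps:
u(m, a) = 19/23 (u(m, a) = (1 + 18)/(4 + 19) = 19/23)
J = -381 (J = -287 - 94 = -381)
u(20, -13)*1 + J = (19/23)*1 - 381 = 19/23 - 381 = -8744/23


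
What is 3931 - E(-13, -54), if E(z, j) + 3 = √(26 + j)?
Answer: 3934 - 2*I*√7 ≈ 3934.0 - 5.2915*I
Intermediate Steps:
E(z, j) = -3 + √(26 + j)
3931 - E(-13, -54) = 3931 - (-3 + √(26 - 54)) = 3931 - (-3 + √(-28)) = 3931 - (-3 + 2*I*√7) = 3931 + (3 - 2*I*√7) = 3934 - 2*I*√7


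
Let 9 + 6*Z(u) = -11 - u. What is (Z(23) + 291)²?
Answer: 2900209/36 ≈ 80561.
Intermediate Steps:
Z(u) = -10/3 - u/6 (Z(u) = -3/2 + (-11 - u)/6 = -3/2 + (-11/6 - u/6) = -10/3 - u/6)
(Z(23) + 291)² = ((-10/3 - ⅙*23) + 291)² = ((-10/3 - 23/6) + 291)² = (-43/6 + 291)² = (1703/6)² = 2900209/36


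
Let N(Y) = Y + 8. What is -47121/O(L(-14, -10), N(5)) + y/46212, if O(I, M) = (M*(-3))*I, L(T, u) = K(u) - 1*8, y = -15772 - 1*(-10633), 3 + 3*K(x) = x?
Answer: -726675837/7409324 ≈ -98.076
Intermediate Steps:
K(x) = -1 + x/3
y = -5139 (y = -15772 + 10633 = -5139)
N(Y) = 8 + Y
L(T, u) = -9 + u/3 (L(T, u) = (-1 + u/3) - 1*8 = (-1 + u/3) - 8 = -9 + u/3)
O(I, M) = -3*I*M (O(I, M) = (-3*M)*I = -3*I*M)
-47121/O(L(-14, -10), N(5)) + y/46212 = -47121*(-1/(3*(-9 + (⅓)*(-10))*(8 + 5))) - 5139/46212 = -47121*(-1/(39*(-9 - 10/3))) - 5139*1/46212 = -47121/((-3*(-37/3)*13)) - 1713/15404 = -47121/481 - 1713/15404 = -726675837/7409324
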